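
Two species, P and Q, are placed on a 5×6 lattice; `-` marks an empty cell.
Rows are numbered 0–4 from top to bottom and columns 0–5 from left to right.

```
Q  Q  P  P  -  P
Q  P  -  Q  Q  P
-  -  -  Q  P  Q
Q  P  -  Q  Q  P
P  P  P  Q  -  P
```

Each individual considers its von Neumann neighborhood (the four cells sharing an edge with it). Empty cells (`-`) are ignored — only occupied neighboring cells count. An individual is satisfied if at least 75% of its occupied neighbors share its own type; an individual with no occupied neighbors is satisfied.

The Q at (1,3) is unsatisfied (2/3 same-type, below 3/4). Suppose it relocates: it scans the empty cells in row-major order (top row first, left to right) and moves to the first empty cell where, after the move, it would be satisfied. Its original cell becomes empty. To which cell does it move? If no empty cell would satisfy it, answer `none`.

Vacating (1,3). Empty cells in order:
  (0,4): 1/3 same-type → still unsatisfied.
  (1,2): 0/2 same-type → still unsatisfied.
  (2,0): 2/2 same-type → satisfied — stop here.

(2,0)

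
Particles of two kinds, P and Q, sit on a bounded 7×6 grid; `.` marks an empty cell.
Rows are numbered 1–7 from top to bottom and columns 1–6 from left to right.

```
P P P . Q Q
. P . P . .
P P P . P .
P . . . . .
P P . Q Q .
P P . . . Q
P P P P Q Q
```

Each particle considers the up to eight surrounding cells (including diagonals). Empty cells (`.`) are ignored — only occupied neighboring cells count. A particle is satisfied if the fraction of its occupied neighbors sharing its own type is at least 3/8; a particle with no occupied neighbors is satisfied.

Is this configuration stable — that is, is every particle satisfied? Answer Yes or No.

Row 1: (1,1)P 2/2 satisfied · (1,2)P 3/3 satisfied · (1,3)P 3/3 satisfied · (1,5)Q 1/2 satisfied · (1,6)Q 1/1 satisfied
Row 2: (2,2)P 6/6 satisfied · (2,4)P 3/4 satisfied
Row 3: (3,1)P 3/3 satisfied · (3,2)P 4/4 satisfied · (3,3)P 3/3 satisfied · (3,5)P 1/1 satisfied
Row 4: (4,1)P 4/4 satisfied
Row 5: (5,1)P 4/4 satisfied · (5,2)P 4/4 satisfied · (5,4)Q 1/1 satisfied · (5,5)Q 2/2 satisfied
Row 6: (6,1)P 5/5 satisfied · (6,2)P 6/6 satisfied · (6,6)Q 3/3 satisfied
Row 7: (7,1)P 3/3 satisfied · (7,2)P 4/4 satisfied · (7,3)P 3/3 satisfied · (7,4)P 1/2 satisfied · (7,5)Q 2/3 satisfied · (7,6)Q 2/2 satisfied
All meet the threshold, so the configuration is stable.

Yes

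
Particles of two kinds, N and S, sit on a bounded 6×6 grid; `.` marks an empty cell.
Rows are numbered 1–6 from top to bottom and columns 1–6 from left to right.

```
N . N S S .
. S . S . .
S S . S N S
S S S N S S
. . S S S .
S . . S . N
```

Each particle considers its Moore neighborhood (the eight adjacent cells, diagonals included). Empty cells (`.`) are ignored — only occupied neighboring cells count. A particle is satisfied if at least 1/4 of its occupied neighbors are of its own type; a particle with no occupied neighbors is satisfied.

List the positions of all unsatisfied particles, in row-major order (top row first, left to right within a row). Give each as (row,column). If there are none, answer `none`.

(1,1), (1,3), (3,5), (4,4), (6,6)

Row 1: (1,1)N 0/1 unhappy · (1,3)N 0/3 unhappy · (1,4)S 2/3 ok · (1,5)S 2/2 ok
Row 2: (2,2)S 2/4 ok · (2,4)S 3/5 ok
Row 3: (3,1)S 4/4 ok · (3,2)S 5/5 ok · (3,4)S 3/5 ok · (3,5)N 1/6 unhappy · (3,6)S 2/3 ok
Row 4: (4,1)S 3/3 ok · (4,2)S 5/5 ok · (4,3)S 5/6 ok · (4,4)N 1/7 unhappy · (4,5)S 5/7 ok · (4,6)S 3/4 ok
Row 5: (5,3)S 4/5 ok · (5,4)S 5/6 ok · (5,5)S 4/6 ok
Row 6: (6,1)S 0/0 ok · (6,4)S 3/3 ok · (6,6)N 0/1 unhappy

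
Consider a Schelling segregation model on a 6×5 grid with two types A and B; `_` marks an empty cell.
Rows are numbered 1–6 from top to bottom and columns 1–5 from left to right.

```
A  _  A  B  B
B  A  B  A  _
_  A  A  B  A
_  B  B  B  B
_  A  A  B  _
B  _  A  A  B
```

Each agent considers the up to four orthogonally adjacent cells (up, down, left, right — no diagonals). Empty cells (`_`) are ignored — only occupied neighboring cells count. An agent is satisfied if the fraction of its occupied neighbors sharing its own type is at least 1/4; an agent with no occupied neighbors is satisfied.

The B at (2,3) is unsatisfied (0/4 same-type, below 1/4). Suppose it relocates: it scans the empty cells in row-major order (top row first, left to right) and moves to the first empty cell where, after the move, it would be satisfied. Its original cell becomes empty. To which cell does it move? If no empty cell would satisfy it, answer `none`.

(2,5)

Vacating (2,3). Empty cells in order:
  (1,2): 0/3 same-type → still unsatisfied.
  (2,5): 1/3 same-type → satisfied — stop here.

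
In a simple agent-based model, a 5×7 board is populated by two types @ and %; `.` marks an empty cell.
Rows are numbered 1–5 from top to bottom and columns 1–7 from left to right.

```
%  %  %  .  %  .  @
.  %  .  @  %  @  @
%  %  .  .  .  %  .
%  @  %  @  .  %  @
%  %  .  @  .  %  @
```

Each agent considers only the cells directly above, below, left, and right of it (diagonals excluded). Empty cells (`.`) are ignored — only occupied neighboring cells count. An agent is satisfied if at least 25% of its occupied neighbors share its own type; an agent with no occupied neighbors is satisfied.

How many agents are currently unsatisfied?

3

Row 1: (1,1)% 1/1 satisfied · (1,2)% 3/3 satisfied · (1,3)% 1/1 satisfied · (1,5)% 1/1 satisfied · (1,7)@ 1/1 satisfied
Row 2: (2,2)% 2/2 satisfied · (2,4)@ 0/1 not · (2,5)% 1/3 satisfied · (2,6)@ 1/3 satisfied · (2,7)@ 2/2 satisfied
Row 3: (3,1)% 2/2 satisfied · (3,2)% 2/3 satisfied · (3,6)% 1/2 satisfied
Row 4: (4,1)% 2/3 satisfied · (4,2)@ 0/4 not · (4,3)% 0/2 not · (4,4)@ 1/2 satisfied · (4,6)% 2/3 satisfied · (4,7)@ 1/2 satisfied
Row 5: (5,1)% 2/2 satisfied · (5,2)% 1/2 satisfied · (5,4)@ 1/1 satisfied · (5,6)% 1/2 satisfied · (5,7)@ 1/2 satisfied
Unsatisfied: (2,4), (4,2), (4,3) — 3 in total.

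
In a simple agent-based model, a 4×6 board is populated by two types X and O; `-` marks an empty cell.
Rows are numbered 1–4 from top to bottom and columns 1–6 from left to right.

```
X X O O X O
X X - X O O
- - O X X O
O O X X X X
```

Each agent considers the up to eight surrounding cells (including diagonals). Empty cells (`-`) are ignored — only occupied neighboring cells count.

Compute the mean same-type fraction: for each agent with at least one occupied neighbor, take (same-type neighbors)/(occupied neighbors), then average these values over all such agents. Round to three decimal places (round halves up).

0.611

(1,1)X 3/3
(1,2)X 3/4
(1,3)O 1/4
(1,4)O 2/4
(1,5)X 1/5
(1,6)O 2/3
(2,1)X 3/3
(2,2)X 3/5
(2,4)X 3/7
(2,5)O 4/8
(2,6)O 3/5
(3,3)O 1/6
(3,4)X 5/7
(3,5)X 5/8
(3,6)O 2/5
(4,1)O 1/1
(4,2)O 2/3
(4,3)X 2/4
(4,4)X 4/5
(4,5)X 4/5
(4,6)X 2/3
Sum over 21 agents: 3/3 + 3/4 + 1/4 + 2/4 + 1/5 + 2/3 + 3/3 + 3/5 + 3/7 + 4/8 + 3/5 + 1/6 + 5/7 + 5/8 + 2/5 + 1/1 + 2/3 + 2/4 + 4/5 + 4/5 + 2/3 = 10781/840; mean = 10781/840 ÷ 21 = 10781/17640 = 0.611167… → 0.611.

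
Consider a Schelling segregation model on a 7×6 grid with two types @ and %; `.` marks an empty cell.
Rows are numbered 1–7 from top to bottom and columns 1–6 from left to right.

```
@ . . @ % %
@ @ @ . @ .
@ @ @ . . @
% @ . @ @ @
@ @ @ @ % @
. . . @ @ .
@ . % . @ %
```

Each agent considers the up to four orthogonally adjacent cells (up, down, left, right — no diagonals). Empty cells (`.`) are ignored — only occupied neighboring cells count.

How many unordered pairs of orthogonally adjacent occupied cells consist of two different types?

Scan each occupied cell's neighbors to the right and below so each pair is counted once.
From row 1: 2 unlike of 4 pairs (running 2/4).
From row 2: 0 unlike of 5 pairs (running 2/9).
From row 3: 1 unlike of 5 pairs (running 3/14).
From row 4: 3 unlike of 8 pairs (running 6/22).
From row 5: 3 unlike of 7 pairs (running 9/29).
From row 6: 0 unlike of 2 pairs (running 9/31).
From row 7: 1 unlike of 1 pairs (running 10/32).
Total adjacent occupied pairs: 32; unlike-type pairs: 10.

10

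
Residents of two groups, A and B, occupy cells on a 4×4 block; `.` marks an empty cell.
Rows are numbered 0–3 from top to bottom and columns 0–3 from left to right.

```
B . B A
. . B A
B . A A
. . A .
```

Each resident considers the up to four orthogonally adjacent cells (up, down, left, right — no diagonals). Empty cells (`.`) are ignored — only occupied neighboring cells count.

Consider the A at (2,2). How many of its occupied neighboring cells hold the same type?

Occupied neighbors of (2,2): (1,2)=B, (3,2)=A, (2,3)=A.
Same type (A): 2 of 3.

2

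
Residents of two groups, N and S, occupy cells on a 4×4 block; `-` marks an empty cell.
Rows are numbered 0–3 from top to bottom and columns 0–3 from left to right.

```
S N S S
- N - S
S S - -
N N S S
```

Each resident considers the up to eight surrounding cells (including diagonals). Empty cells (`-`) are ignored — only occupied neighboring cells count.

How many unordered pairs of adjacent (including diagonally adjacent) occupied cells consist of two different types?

Scan each occupied cell's neighbors to the right and below (and the two forward diagonals) so each pair is counted once.
From row 0: 4 unlike of 8 pairs (running 4/8).
From row 1: 2 unlike of 2 pairs (running 6/10).
From row 2: 4 unlike of 6 pairs (running 10/16).
From row 3: 1 unlike of 3 pairs (running 11/19).
Total adjacent occupied pairs: 19; unlike-type pairs: 11.

11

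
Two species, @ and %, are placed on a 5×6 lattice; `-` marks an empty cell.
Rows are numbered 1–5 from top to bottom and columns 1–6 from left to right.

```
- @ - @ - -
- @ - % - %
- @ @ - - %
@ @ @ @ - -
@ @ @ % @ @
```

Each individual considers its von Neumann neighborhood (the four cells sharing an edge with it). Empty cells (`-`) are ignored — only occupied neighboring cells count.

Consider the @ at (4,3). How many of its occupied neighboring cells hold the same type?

4

Occupied neighbors of (4,3): (3,3)=@, (5,3)=@, (4,2)=@, (4,4)=@.
Same type (@): 4 of 4.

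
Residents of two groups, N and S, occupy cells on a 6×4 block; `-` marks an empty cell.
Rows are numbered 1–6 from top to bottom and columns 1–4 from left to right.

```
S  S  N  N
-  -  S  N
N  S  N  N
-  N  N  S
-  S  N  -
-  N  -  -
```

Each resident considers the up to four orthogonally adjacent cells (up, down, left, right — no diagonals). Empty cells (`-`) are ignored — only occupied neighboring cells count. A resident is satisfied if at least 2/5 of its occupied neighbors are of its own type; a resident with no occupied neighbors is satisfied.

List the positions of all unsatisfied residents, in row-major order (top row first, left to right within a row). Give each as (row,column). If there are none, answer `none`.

(1,3), (2,3), (3,1), (3,2), (4,2), (4,4), (5,2), (6,2)

(1,1)S 1/1 ok
(1,2)S 1/2 ok
(1,3)N 1/3 unhappy
(1,4)N 2/2 ok
(2,3)S 0/3 unhappy
(2,4)N 2/3 ok
(3,1)N 0/1 unhappy
(3,2)S 0/3 unhappy
(3,3)N 2/4 ok
(3,4)N 2/3 ok
(4,2)N 1/3 unhappy
(4,3)N 3/4 ok
(4,4)S 0/2 unhappy
(5,2)S 0/3 unhappy
(5,3)N 1/2 ok
(6,2)N 0/1 unhappy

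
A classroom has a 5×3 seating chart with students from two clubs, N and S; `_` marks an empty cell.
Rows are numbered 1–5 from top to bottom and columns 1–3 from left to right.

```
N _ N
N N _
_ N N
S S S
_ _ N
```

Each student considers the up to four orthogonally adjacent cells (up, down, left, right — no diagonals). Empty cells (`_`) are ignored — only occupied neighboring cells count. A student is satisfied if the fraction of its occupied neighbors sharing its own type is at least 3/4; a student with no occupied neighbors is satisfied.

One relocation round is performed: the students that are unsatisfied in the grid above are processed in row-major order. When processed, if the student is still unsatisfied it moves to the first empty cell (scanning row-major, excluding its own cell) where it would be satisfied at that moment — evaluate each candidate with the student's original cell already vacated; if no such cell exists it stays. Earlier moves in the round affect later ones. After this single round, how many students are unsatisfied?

0

Initially unsatisfied (in order): (3,2), (3,3), (4,2), (4,3), (5,3).
  (3,2) → (1,2).
  (3,3) → (2,3).
  (4,2): now satisfied by earlier moves; stays.
  (4,3) → (5,1).
  (5,3): now satisfied by earlier moves; stays.
Resulting grid:
N N N
N N N
_ _ _
S S _
S _ N
All satisfied now.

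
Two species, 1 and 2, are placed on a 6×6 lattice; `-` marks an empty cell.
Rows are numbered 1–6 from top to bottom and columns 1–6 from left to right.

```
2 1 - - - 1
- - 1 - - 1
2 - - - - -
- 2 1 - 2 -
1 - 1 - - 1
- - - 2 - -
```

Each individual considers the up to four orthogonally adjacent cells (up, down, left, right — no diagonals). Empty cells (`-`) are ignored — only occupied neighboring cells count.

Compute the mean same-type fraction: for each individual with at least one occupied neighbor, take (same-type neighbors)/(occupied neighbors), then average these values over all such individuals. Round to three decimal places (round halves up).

0.500

(1,1)2 0/1
(1,2)1 0/1
(1,6)1 1/1
(2,3)1 — no occupied neighbors
(2,6)1 1/1
(3,1)2 — no occupied neighbors
(4,2)2 0/1
(4,3)1 1/2
(4,5)2 — no occupied neighbors
(5,1)1 — no occupied neighbors
(5,3)1 1/1
(5,6)1 — no occupied neighbors
(6,4)2 — no occupied neighbors
Sum over 7 individuals: 0/1 + 0/1 + 1/1 + 1/1 + 0/1 + 1/2 + 1/1 = 7/2; mean = 7/2 ÷ 7 = 1/2 = 0.5 → 0.500.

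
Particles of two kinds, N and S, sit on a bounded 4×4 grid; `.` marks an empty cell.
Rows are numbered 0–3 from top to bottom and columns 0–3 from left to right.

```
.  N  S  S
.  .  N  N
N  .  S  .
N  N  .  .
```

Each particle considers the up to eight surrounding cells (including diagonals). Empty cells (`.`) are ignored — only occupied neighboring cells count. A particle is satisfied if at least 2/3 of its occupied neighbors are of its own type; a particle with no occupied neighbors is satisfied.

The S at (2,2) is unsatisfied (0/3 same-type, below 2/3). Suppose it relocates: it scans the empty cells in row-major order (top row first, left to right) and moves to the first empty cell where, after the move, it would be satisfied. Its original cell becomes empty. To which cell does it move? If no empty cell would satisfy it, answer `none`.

Vacating (2,2). Empty cells in order:
  (0,0): 0/1 same-type → still unsatisfied.
  (1,0): 0/2 same-type → still unsatisfied.
  (1,1): 1/4 same-type → still unsatisfied.
  (2,1): 0/4 same-type → still unsatisfied.
  (2,3): 0/2 same-type → still unsatisfied.
  (3,2): 0/1 same-type → still unsatisfied.
  (3,3): 0/0 same-type → satisfied — stop here.

(3,3)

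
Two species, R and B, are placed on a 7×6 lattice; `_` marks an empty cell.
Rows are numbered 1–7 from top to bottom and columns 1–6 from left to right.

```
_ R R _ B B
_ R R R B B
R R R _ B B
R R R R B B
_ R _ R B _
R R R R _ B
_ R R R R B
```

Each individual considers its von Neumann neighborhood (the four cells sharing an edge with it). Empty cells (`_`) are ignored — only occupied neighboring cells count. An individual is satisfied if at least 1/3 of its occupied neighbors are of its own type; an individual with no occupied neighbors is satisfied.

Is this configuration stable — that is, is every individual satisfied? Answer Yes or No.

Row 1: (1,2)R 2/2 ok · (1,3)R 2/2 ok · (1,5)B 2/2 ok · (1,6)B 2/2 ok
Row 2: (2,2)R 3/3 ok · (2,3)R 4/4 ok · (2,4)R 1/2 ok · (2,5)B 3/4 ok · (2,6)B 3/3 ok
Row 3: (3,1)R 2/2 ok · (3,2)R 4/4 ok · (3,3)R 3/3 ok · (3,5)B 3/3 ok · (3,6)B 3/3 ok
Row 4: (4,1)R 2/2 ok · (4,2)R 4/4 ok · (4,3)R 3/3 ok · (4,4)R 2/3 ok · (4,5)B 3/4 ok · (4,6)B 2/2 ok
Row 5: (5,2)R 2/2 ok · (5,4)R 2/3 ok · (5,5)B 1/2 ok
Row 6: (6,1)R 1/1 ok · (6,2)R 4/4 ok · (6,3)R 3/3 ok · (6,4)R 3/3 ok · (6,6)B 1/1 ok
Row 7: (7,2)R 2/2 ok · (7,3)R 3/3 ok · (7,4)R 3/3 ok · (7,5)R 1/2 ok · (7,6)B 1/2 ok
All meet the threshold, so the configuration is stable.

Yes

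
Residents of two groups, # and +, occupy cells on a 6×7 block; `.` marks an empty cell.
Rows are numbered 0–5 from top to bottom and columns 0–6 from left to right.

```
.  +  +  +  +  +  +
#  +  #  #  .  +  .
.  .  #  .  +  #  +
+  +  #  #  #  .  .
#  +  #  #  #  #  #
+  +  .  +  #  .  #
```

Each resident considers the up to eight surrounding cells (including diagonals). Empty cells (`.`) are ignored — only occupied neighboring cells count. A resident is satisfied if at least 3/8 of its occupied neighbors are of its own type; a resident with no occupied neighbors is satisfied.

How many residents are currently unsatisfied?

Row 0: (0,1)+ 2/4 ok · (0,2)+ 3/5 ok · (0,3)+ 2/4 ok · (0,4)+ 3/4 ok · (0,5)+ 3/3 ok · (0,6)+ 2/2 ok
Row 1: (1,0)# 0/2 unhappy · (1,1)+ 2/5 ok · (1,2)# 2/6 unhappy · (1,3)# 2/6 unhappy · (1,5)+ 5/6 ok
Row 2: (2,2)# 4/6 ok · (2,4)+ 1/5 unhappy · (2,5)# 1/4 unhappy · (2,6)+ 1/2 ok
Row 3: (3,0)+ 2/3 ok · (3,1)+ 2/6 unhappy · (3,2)# 4/6 ok · (3,3)# 6/7 ok · (3,4)# 5/6 ok
Row 4: (4,0)# 0/5 unhappy · (4,1)+ 4/7 ok · (4,2)# 3/7 ok · (4,3)# 6/7 ok · (4,4)# 5/6 ok · (4,5)# 5/5 ok · (4,6)# 2/2 ok
Row 5: (5,0)+ 2/3 ok · (5,1)+ 2/4 ok · (5,3)+ 0/4 unhappy · (5,4)# 3/4 ok · (5,6)# 2/2 ok
Unsatisfied: (1,0), (1,2), (1,3), (2,4), (2,5), (3,1), (4,0), (5,3) — 8 in total.

8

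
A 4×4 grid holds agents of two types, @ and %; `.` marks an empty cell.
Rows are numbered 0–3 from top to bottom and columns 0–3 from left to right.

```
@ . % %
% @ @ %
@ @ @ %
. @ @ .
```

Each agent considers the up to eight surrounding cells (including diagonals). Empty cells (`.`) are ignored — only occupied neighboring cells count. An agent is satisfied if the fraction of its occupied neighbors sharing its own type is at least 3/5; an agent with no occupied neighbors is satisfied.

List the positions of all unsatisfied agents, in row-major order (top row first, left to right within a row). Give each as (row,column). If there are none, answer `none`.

Row 0: (0,0)@ 1/2 not · (0,2)% 2/4 not · (0,3)% 2/3 satisfied
Row 1: (1,0)% 0/4 not · (1,1)@ 5/7 satisfied · (1,2)@ 3/7 not · (1,3)% 3/5 satisfied
Row 2: (2,0)@ 3/4 satisfied · (2,1)@ 6/7 satisfied · (2,2)@ 5/7 satisfied · (2,3)% 1/4 not
Row 3: (3,1)@ 4/4 satisfied · (3,2)@ 3/4 satisfied

(0,0), (0,2), (1,0), (1,2), (2,3)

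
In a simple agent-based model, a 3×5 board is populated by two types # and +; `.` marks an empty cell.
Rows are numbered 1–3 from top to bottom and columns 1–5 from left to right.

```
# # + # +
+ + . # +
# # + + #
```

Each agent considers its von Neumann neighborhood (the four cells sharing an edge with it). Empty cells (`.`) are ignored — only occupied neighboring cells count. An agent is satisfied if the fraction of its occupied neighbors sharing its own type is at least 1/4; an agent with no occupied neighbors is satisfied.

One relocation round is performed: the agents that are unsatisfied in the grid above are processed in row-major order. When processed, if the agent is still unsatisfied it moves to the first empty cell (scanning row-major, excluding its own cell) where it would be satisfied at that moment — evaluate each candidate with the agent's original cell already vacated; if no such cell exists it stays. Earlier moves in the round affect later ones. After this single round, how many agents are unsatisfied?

Initially unsatisfied (in order): (1,3), (3,5).
  (1,3) → (2,3).
  (3,5) → (1,3).
Resulting grid:
# # # # +
+ + + # +
# # + + .
All satisfied now.

0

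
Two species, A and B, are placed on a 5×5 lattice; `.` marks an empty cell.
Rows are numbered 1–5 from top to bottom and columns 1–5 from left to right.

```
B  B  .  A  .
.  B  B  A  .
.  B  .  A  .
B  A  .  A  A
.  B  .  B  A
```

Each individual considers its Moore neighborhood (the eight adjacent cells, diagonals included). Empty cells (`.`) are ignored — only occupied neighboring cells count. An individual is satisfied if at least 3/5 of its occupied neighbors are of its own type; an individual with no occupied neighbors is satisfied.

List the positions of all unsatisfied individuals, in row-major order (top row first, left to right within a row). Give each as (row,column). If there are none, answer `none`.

Row 1: (1,1)B 2/2 ✓ · (1,2)B 3/3 ✓ · (1,4)A 1/2 ✗
Row 2: (2,2)B 4/4 ✓ · (2,3)B 3/6 ✗ · (2,4)A 2/3 ✓
Row 3: (3,2)B 3/4 ✓ · (3,4)A 3/4 ✓
Row 4: (4,1)B 2/3 ✓ · (4,2)A 0/3 ✗ · (4,4)A 3/4 ✓ · (4,5)A 3/4 ✓
Row 5: (5,2)B 1/2 ✗ · (5,4)B 0/3 ✗ · (5,5)A 2/3 ✓

(1,4), (2,3), (4,2), (5,2), (5,4)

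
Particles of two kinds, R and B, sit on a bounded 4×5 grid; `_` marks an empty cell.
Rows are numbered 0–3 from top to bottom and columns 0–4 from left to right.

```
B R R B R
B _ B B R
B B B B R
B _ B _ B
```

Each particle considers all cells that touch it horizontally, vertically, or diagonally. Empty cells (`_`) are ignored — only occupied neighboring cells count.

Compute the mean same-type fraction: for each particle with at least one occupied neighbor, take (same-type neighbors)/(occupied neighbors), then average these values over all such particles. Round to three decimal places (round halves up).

0.621

(0,0)B 1/2
(0,1)R 1/4
(0,2)R 1/4
(0,3)B 2/5
(0,4)R 1/3
(1,0)B 3/4
(1,2)B 5/7
(1,3)B 4/8
(1,4)R 2/5
(2,0)B 3/3
(2,1)B 6/6
(2,2)B 5/5
(2,3)B 5/7
(2,4)R 1/4
(3,0)B 2/2
(3,2)B 3/3
(3,4)B 1/2
Sum over 17 particles: 1/2 + 1/4 + 1/4 + 2/5 + 1/3 + 3/4 + 5/7 + 4/8 + 2/5 + 3/3 + 6/6 + 5/5 + 5/7 + 1/4 + 2/2 + 3/3 + 1/2 = 1109/105; mean = 1109/105 ÷ 17 = 1109/1785 = 0.621288… → 0.621.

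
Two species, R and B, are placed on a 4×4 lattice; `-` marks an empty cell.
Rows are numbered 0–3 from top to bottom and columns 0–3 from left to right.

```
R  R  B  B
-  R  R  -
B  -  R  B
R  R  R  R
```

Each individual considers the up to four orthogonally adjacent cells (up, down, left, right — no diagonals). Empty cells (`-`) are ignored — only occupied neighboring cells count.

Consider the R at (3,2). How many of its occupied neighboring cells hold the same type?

3

Occupied neighbors of (3,2): (2,2)=R, (3,1)=R, (3,3)=R.
Same type (R): 3 of 3.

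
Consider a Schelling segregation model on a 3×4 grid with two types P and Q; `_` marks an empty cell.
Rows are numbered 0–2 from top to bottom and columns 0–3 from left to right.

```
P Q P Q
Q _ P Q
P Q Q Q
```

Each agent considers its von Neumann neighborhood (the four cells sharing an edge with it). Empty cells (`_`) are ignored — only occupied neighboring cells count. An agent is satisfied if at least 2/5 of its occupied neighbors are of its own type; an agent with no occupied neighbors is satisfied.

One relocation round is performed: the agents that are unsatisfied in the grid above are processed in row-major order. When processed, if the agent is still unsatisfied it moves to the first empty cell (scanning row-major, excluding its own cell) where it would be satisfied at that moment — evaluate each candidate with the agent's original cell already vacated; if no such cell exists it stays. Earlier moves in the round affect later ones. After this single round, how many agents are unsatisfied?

Initially unsatisfied (in order): (0,0), (0,1), (0,2), (1,0), (1,2), (2,0).
  (0,0): no empty cell satisfies it; stays.
  (0,1) → (1,1).
  (0,2): now satisfied by earlier moves; stays.
  (1,0): no empty cell satisfies it; stays.
  (1,2) → (0,1).
  (2,0): no empty cell satisfies it; stays.
Resulting grid:
P P P Q
Q Q _ Q
P Q Q Q
Unsatisfied now: (1,0), (2,0).

2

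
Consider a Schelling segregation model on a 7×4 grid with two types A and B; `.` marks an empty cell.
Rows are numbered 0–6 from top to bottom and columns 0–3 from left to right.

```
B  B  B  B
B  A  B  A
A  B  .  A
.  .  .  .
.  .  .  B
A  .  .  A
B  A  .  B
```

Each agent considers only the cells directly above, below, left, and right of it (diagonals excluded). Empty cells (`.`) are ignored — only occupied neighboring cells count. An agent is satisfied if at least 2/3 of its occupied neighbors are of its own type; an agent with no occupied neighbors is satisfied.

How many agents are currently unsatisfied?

13

Row 0: (0,0)B 2/2 satisfied · (0,1)B 2/3 satisfied · (0,2)B 3/3 satisfied · (0,3)B 1/2 not
Row 1: (1,0)B 1/3 not · (1,1)A 0/4 not · (1,2)B 1/3 not · (1,3)A 1/3 not
Row 2: (2,0)A 0/2 not · (2,1)B 0/2 not · (2,3)A 1/1 satisfied
Row 4: (4,3)B 0/1 not
Row 5: (5,0)A 0/1 not · (5,3)A 0/2 not
Row 6: (6,0)B 0/2 not · (6,1)A 0/1 not · (6,3)B 0/1 not
Unsatisfied: (0,3), (1,0), (1,1), (1,2), (1,3), (2,0), (2,1), (4,3), (5,0), (5,3), (6,0), (6,1), (6,3) — 13 in total.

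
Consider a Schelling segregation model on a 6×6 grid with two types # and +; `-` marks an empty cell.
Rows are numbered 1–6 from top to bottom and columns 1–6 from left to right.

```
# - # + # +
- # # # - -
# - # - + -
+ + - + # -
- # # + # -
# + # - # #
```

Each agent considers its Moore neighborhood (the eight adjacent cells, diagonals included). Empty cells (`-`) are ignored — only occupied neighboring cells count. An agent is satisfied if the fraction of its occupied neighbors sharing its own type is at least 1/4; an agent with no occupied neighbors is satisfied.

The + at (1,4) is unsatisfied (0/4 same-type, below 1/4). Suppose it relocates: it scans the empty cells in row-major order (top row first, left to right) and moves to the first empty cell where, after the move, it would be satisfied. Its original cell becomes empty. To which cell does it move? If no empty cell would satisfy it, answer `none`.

Vacating (1,4). Empty cells in order:
  (1,2): 0/4 same-type → still unsatisfied.
  (2,1): 0/3 same-type → still unsatisfied.
  (2,5): 2/4 same-type → satisfied — stop here.

(2,5)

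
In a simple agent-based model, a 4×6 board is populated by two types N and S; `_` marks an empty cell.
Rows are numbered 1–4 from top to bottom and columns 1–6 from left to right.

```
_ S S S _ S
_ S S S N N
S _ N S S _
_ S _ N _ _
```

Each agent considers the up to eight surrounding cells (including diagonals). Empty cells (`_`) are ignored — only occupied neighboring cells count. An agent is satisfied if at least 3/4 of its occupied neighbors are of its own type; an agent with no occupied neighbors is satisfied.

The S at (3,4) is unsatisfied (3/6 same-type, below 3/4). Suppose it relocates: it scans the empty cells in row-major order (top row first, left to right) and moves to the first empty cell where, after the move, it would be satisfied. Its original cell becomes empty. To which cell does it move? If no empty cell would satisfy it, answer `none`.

(1,1)

Vacating (3,4). Empty cells in order:
  (1,1): 2/2 same-type → satisfied — stop here.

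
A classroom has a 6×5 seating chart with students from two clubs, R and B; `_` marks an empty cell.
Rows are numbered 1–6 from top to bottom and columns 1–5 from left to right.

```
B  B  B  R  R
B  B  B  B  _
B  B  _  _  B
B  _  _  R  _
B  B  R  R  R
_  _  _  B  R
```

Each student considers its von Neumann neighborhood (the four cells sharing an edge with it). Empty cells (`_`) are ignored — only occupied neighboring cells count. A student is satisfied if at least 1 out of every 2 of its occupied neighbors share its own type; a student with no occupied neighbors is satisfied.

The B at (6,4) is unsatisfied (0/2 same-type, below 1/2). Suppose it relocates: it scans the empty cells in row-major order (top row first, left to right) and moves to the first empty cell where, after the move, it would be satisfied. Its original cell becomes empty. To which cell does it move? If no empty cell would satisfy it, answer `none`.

(2,5)

Vacating (6,4). Empty cells in order:
  (2,5): 2/3 same-type → satisfied — stop here.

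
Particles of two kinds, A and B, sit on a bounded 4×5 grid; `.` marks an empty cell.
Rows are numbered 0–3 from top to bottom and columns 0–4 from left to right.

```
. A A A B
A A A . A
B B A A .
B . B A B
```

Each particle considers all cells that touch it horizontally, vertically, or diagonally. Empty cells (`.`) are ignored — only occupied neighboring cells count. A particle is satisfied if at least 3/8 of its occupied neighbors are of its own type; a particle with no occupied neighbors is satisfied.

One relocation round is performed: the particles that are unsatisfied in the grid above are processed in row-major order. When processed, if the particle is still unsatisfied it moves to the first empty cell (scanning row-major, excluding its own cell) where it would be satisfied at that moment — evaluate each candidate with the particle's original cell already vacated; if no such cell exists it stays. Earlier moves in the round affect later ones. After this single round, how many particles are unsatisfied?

Initially unsatisfied (in order): (0,4), (3,2), (3,4).
  (0,4) → (3,1).
  (3,2): now satisfied by earlier moves; stays.
  (3,4): no empty cell satisfies it; stays.
Resulting grid:
. A A A .
A A A . A
B B A A .
B B B A B
Unsatisfied now: (3,4).

1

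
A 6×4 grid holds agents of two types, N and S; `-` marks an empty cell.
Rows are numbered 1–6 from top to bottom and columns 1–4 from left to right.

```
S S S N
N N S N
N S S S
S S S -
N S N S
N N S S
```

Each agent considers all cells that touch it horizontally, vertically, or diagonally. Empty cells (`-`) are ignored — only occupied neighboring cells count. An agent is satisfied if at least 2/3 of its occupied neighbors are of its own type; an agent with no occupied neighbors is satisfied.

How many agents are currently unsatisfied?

(1,1)S 1/3 unhappy
(1,2)S 3/5 unhappy
(1,3)S 2/5 unhappy
(1,4)N 1/3 unhappy
(2,1)N 2/5 unhappy
(2,2)N 2/8 unhappy
(2,3)S 5/8 unhappy
(2,4)N 1/5 unhappy
(3,1)N 2/5 unhappy
(3,2)S 5/8 unhappy
(3,3)S 5/7 ok
(3,4)S 3/4 ok
(4,1)S 3/5 unhappy
(4,2)S 5/8 unhappy
(4,3)S 6/7 ok
(5,1)N 2/5 unhappy
(5,2)S 4/8 unhappy
(5,3)N 1/7 unhappy
(5,4)S 3/4 ok
(6,1)N 2/3 ok
(6,2)N 3/5 unhappy
(6,3)S 3/5 unhappy
(6,4)S 2/3 ok
Unsatisfied: (1,1), (1,2), (1,3), (1,4), (2,1), (2,2), (2,3), (2,4), (3,1), (3,2), (4,1), (4,2), (5,1), (5,2), (5,3), (6,2), (6,3) — 17 in total.

17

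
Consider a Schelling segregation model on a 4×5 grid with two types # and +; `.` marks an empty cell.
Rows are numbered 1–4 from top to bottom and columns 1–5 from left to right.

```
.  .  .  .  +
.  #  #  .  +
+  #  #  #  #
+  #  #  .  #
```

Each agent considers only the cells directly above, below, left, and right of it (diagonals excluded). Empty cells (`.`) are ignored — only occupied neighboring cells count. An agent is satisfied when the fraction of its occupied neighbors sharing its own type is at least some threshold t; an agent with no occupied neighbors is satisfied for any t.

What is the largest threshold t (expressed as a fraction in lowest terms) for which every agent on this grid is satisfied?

1/2

(1,5)+ 1/1
(2,2)# 2/2
(2,3)# 2/2
(2,5)+ 1/2
(3,1)+ 1/2
(3,2)# 3/4
(3,3)# 4/4
(3,4)# 2/2
(3,5)# 2/3
(4,1)+ 1/2
(4,2)# 2/3
(4,3)# 2/2
(4,5)# 1/1
The smallest same-type fraction is 1/2 at (2,5), which reduces to 1/2. Any threshold above that leaves this agent unsatisfied.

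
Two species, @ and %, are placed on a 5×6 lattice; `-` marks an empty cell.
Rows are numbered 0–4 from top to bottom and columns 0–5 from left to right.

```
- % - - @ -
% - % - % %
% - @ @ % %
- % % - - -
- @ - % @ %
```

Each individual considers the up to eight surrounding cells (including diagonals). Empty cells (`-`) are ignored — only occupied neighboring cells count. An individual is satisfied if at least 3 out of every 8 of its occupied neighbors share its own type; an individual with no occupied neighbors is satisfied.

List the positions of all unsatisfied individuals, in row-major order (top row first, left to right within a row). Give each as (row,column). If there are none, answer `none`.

(0,1)% 2/2 satisfied
(0,4)@ 0/2 not
(1,0)% 2/2 satisfied
(1,2)% 1/3 not
(1,4)% 3/5 satisfied
(1,5)% 3/4 satisfied
(2,0)% 2/2 satisfied
(2,2)@ 1/4 not
(2,3)@ 1/5 not
(2,4)% 3/4 satisfied
(2,5)% 3/3 satisfied
(3,1)% 2/4 satisfied
(3,2)% 2/5 satisfied
(4,1)@ 0/2 not
(4,3)% 1/2 satisfied
(4,4)@ 0/2 not
(4,5)% 0/1 not

(0,4), (1,2), (2,2), (2,3), (4,1), (4,4), (4,5)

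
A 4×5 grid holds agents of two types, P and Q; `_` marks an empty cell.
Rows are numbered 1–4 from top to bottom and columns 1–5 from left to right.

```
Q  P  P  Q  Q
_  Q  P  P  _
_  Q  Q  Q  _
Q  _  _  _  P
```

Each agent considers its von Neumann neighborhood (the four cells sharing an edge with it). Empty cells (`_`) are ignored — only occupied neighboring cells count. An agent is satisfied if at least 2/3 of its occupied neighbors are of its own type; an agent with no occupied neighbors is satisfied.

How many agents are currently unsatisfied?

7

(1,1)Q 0/1 ✗
(1,2)P 1/3 ✗
(1,3)P 2/3 ✓
(1,4)Q 1/3 ✗
(1,5)Q 1/1 ✓
(2,2)Q 1/3 ✗
(2,3)P 2/4 ✗
(2,4)P 1/3 ✗
(3,2)Q 2/2 ✓
(3,3)Q 2/3 ✓
(3,4)Q 1/2 ✗
(4,1)Q 0/0 ✓
(4,5)P 0/0 ✓
Unsatisfied: (1,1), (1,2), (1,4), (2,2), (2,3), (2,4), (3,4) — 7 in total.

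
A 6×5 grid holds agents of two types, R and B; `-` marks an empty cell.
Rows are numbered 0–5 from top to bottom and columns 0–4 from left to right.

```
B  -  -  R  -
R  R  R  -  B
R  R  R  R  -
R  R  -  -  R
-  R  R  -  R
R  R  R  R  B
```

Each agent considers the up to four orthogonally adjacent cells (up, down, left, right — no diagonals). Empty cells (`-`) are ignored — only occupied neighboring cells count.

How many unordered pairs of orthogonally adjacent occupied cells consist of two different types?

3

Scan each occupied cell's neighbors to the right and below so each pair is counted once.
From row 0: 1 unlike of 1 pairs (running 1/1).
From row 1: 0 unlike of 5 pairs (running 1/6).
From row 2: 0 unlike of 5 pairs (running 1/11).
From row 3: 0 unlike of 3 pairs (running 1/14).
From row 4: 1 unlike of 4 pairs (running 2/18).
From row 5: 1 unlike of 4 pairs (running 3/22).
Total adjacent occupied pairs: 22; unlike-type pairs: 3.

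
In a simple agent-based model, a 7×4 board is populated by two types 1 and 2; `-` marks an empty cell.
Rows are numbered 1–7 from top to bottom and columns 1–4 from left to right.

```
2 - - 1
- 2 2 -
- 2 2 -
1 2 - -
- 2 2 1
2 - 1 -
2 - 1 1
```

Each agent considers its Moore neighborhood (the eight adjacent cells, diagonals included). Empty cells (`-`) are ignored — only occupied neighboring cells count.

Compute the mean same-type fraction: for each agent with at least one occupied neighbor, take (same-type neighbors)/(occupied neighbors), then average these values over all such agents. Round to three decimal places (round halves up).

0.722

Row 1: (1,1)2 1/1 · (1,4)1 0/1
Row 2: (2,2)2 4/4 · (2,3)2 3/4
Row 3: (3,2)2 4/5 · (3,3)2 4/4
Row 4: (4,1)1 0/3 · (4,2)2 4/5
Row 5: (5,2)2 3/5 · (5,3)2 2/4 · (5,4)1 1/2
Row 6: (6,1)2 2/2 · (6,3)1 3/5
Row 7: (7,1)2 1/1 · (7,3)1 2/2 · (7,4)1 2/2
Sum over 16 agents: 1/1 + 0/1 + 4/4 + 3/4 + 4/5 + 4/4 + 0/3 + 4/5 + 3/5 + 2/4 + 1/2 + 2/2 + 3/5 + 1/1 + 2/2 + 2/2 = 231/20; mean = 231/20 ÷ 16 = 231/320 = 0.721875 → 0.722.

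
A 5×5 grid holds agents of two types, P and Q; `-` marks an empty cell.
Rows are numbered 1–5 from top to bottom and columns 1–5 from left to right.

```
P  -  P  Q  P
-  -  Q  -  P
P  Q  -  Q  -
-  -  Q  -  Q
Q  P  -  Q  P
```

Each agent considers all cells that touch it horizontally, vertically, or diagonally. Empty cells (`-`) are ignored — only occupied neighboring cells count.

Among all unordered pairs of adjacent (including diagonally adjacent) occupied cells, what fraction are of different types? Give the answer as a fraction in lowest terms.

10/19

Scan each occupied cell's neighbors to the right and below (and the two forward diagonals) so each pair is counted once.
From row 1: 4 unlike of 6 pairs (running 4/6).
From row 2: 1 unlike of 3 pairs (running 5/9).
From row 3: 1 unlike of 4 pairs (running 6/13).
From row 4: 2 unlike of 4 pairs (running 8/17).
From row 5: 2 unlike of 2 pairs (running 10/19).
Total adjacent occupied pairs: 19; unlike-type pairs: 10.
10/19 is already in lowest terms.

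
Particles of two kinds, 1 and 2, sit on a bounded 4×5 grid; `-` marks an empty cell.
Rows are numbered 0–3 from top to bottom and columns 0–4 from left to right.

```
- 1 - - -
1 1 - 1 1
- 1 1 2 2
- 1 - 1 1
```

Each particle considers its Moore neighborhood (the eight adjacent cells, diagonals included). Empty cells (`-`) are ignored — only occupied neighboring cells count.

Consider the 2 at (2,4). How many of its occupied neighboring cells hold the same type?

Occupied neighbors of (2,4): (1,3)=1, (1,4)=1, (2,3)=2, (3,3)=1, (3,4)=1.
Same type (2): 1 of 5.

1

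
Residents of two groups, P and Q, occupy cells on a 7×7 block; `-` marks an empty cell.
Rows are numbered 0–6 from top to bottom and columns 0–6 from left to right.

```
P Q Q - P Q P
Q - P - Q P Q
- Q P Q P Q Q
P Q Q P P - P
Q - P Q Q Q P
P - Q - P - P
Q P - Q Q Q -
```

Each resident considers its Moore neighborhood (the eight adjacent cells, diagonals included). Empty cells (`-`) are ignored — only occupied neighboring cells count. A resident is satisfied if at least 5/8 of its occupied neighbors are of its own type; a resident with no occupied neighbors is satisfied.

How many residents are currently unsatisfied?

34

Row 0: (0,0)P 0/2 ✗ · (0,1)Q 2/4 ✗ · (0,2)Q 1/2 ✗ · (0,4)P 1/3 ✗ · (0,5)Q 2/5 ✗ · (0,6)P 1/3 ✗
Row 1: (1,0)Q 2/3 ✓ · (1,2)P 1/5 ✗ · (1,4)Q 3/6 ✗ · (1,5)P 3/8 ✗ · (1,6)Q 3/5 ✗
Row 2: (2,1)Q 3/6 ✗ · (2,2)P 2/6 ✗ · (2,3)Q 2/7 ✗ · (2,4)P 3/6 ✗ · (2,5)Q 3/7 ✗ · (2,6)Q 2/4 ✗
Row 3: (3,0)P 0/3 ✗ · (3,1)Q 3/6 ✗ · (3,2)Q 4/7 ✗ · (3,3)P 4/8 ✗ · (3,4)P 2/7 ✗ · (3,6)P 1/4 ✗
Row 4: (4,0)Q 1/3 ✗ · (4,2)P 1/5 ✗ · (4,3)Q 3/7 ✗ · (4,4)Q 2/5 ✗ · (4,5)Q 1/6 ✗ · (4,6)P 2/3 ✓
Row 5: (5,0)P 1/3 ✗ · (5,2)Q 2/4 ✗ · (5,4)P 0/6 ✗ · (5,6)P 1/3 ✗
Row 6: (6,0)Q 0/2 ✗ · (6,1)P 1/3 ✗ · (6,3)Q 2/3 ✓ · (6,4)Q 2/3 ✓ · (6,5)Q 1/3 ✗
Unsatisfied: (0,0), (0,1), (0,2), (0,4), (0,5), (0,6), (1,2), (1,4), (1,5), (1,6), (2,1), (2,2), (2,3), (2,4), (2,5), (2,6), (3,0), (3,1), (3,2), (3,3), (3,4), (3,6), (4,0), (4,2), (4,3), (4,4), (4,5), (5,0), (5,2), (5,4), (5,6), (6,0), (6,1), (6,5) — 34 in total.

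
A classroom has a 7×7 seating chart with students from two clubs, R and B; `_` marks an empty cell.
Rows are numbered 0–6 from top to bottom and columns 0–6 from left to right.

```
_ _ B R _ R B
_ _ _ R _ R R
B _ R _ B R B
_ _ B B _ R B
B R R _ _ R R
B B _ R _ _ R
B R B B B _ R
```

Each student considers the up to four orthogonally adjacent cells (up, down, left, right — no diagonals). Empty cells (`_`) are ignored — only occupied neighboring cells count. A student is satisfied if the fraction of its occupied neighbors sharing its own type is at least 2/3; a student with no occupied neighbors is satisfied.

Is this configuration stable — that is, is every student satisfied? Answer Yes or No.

No

Row 0: (0,2)B 0/1 not · (0,3)R 1/2 not · (0,5)R 1/2 not · (0,6)B 0/2 not
Row 1: (1,3)R 1/1 satisfied · (1,5)R 3/3 satisfied · (1,6)R 1/3 not
Row 2: (2,0)B 0/0 satisfied · (2,2)R 0/1 not · (2,4)B 0/1 not · (2,5)R 2/4 not · (2,6)B 1/3 not
Row 3: (3,2)B 1/3 not · (3,3)B 1/1 satisfied · (3,5)R 2/3 satisfied · (3,6)B 1/3 not
Row 4: (4,0)B 1/2 not · (4,1)R 1/3 not · (4,2)R 1/2 not · (4,5)R 2/2 satisfied · (4,6)R 2/3 satisfied
Row 5: (5,0)B 3/3 satisfied · (5,1)B 1/3 not · (5,3)R 0/1 not · (5,6)R 2/2 satisfied
Row 6: (6,0)B 1/2 not · (6,1)R 0/3 not · (6,2)B 1/2 not · (6,3)B 2/3 satisfied · (6,4)B 1/1 satisfied · (6,6)R 1/1 satisfied
For instance (0,2) has only 0/1 same-type neighbors, below 2/3.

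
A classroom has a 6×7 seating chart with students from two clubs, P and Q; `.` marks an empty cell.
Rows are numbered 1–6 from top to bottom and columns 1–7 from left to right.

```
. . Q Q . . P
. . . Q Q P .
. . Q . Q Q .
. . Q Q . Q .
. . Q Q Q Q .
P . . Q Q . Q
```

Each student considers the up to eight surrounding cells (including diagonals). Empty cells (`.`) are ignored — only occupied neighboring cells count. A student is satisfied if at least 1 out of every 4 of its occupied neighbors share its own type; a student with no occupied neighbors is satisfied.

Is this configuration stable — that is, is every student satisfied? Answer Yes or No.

(1,3)Q 2/2 ok
(1,4)Q 3/3 ok
(1,7)P 1/1 ok
(2,4)Q 5/5 ok
(2,5)Q 4/5 ok
(2,6)P 1/4 ok
(3,3)Q 3/3 ok
(3,5)Q 5/6 ok
(3,6)Q 3/4 ok
(4,3)Q 4/4 ok
(4,4)Q 6/6 ok
(4,6)Q 4/4 ok
(5,3)Q 4/4 ok
(5,4)Q 6/6 ok
(5,5)Q 6/6 ok
(5,6)Q 4/4 ok
(6,1)P 0/0 ok
(6,4)Q 4/4 ok
(6,5)Q 4/4 ok
(6,7)Q 1/1 ok
All meet the threshold, so the configuration is stable.

Yes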